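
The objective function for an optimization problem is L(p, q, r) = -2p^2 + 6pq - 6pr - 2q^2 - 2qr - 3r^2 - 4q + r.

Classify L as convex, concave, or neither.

neither

L is quadratic, so its Hessian is the constant matrix H = [[-4, 6, -6], [6, -4, -2], [-6, -2, -6]].
Leading principal minors: -4, -20, 424.
Neither pattern holds ⇒ H is indefinite ⇒ neither convex nor concave.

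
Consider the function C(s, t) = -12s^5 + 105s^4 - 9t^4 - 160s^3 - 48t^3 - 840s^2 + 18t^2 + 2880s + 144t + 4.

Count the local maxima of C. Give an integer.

C separates as a function of s plus a function of t, so ∇C=0 decouples.
∂C/∂s = -60(s - 4)(s - 3)(s - 2)(s + 2) = 0 at s ∈ {-2, 2, 3, 4}; ∂C/∂t = -36(t - 1)(t + 1)(t + 4) = 0 at t ∈ {-4, -1, 1}.
The Hessian is diagonal: diag(C_ss, C_tt). Second derivatives: C_ss(-2)=7200, C_ss(2)=-480, C_ss(3)=300, C_ss(4)=-720; C_tt(-4)=-540, C_tt(-1)=216, C_tt(1)=-360.
Local maxima occur where both diagonal entries negative: (2, -4), (2, 1), (4, -4), (4, 1). Count: 4.

4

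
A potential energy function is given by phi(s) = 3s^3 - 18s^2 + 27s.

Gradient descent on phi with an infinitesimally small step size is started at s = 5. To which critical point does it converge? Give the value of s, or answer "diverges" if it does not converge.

3

phi'(s) = 9(s - 3)(s - 1), so phi'(5) = 72.
Gradient descent moves in the -phi' direction, i.e. s is decreasing.
The nearest critical point in that direction is s = 3, where phi'' = 18 > 0 (a local minimum). The iterate converges there.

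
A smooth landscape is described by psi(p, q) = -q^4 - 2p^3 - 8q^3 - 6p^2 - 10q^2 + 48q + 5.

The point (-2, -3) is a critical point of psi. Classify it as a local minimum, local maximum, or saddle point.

The mixed partial ∂²psi/∂p∂q is 0, so the Hessian at any point is diag(psi_pp, psi_qq) = diag(-12(p + 1), -4(3q^2 + 12q + 5)).
At (-2, -3): H = diag(12, 16).
Both eigenvalues are positive, so H is positive definite: a local minimum.

local minimum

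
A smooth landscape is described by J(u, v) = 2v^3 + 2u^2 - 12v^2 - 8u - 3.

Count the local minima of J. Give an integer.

J separates as a function of u plus a function of v, so ∇J=0 decouples.
∂J/∂u = 4(u - 2) = 0 at u ∈ {2}; ∂J/∂v = 6v(v - 4) = 0 at v ∈ {0, 4}.
The Hessian is diagonal: diag(J_uu, J_vv). Second derivatives: J_uu(2)=4; J_vv(0)=-24, J_vv(4)=24.
Local minima occur where both diagonal entries positive: (2, 4). Count: 1.

1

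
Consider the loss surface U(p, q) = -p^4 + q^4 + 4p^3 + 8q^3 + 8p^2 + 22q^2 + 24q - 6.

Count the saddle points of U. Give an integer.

5

U separates as a function of p plus a function of q, so ∇U=0 decouples.
∂U/∂p = -4p(p - 4)(p + 1) = 0 at p ∈ {-1, 0, 4}; ∂U/∂q = 4(q + 1)(q + 2)(q + 3) = 0 at q ∈ {-3, -2, -1}.
The Hessian is diagonal: diag(U_pp, U_qq). Second derivatives: U_pp(-1)=-20, U_pp(0)=16, U_pp(4)=-80; U_qq(-3)=8, U_qq(-2)=-4, U_qq(-1)=8.
Saddle points occur where the two diagonal entries have opposite signs: (-1, -3), (-1, -1), (0, -2), (4, -3), (4, -1). Count: 5.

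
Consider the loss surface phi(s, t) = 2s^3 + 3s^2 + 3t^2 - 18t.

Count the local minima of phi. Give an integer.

phi separates as a function of s plus a function of t, so ∇phi=0 decouples.
∂phi/∂s = 6s(s + 1) = 0 at s ∈ {-1, 0}; ∂phi/∂t = 6(t - 3) = 0 at t ∈ {3}.
The Hessian is diagonal: diag(phi_ss, phi_tt). Second derivatives: phi_ss(-1)=-6, phi_ss(0)=6; phi_tt(3)=6.
Local minima occur where both diagonal entries positive: (0, 3). Count: 1.

1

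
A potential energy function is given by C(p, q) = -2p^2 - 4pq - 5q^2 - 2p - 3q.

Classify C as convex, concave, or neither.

concave

C is quadratic, so its Hessian is the constant matrix H = [[-4, -4], [-4, -10]].
det(H) = 24, tr(H) = -14.
det(H) > 0 and tr(H) < 0, so H is negative definite everywhere: concave.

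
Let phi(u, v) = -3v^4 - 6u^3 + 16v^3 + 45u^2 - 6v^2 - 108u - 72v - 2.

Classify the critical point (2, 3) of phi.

The mixed partial ∂²phi/∂u∂v is 0, so the Hessian at any point is diag(phi_uu, phi_vv) = diag(18(-2u + 5), 12(-3v^2 + 8v - 1)).
At (2, 3): H = diag(18, -48).
The eigenvalues have opposite signs, so H is indefinite: a saddle point.

saddle point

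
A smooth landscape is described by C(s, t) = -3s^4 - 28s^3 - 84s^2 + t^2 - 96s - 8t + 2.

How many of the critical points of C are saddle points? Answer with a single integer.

2

C separates as a function of s plus a function of t, so ∇C=0 decouples.
∂C/∂s = -12(s + 1)(s + 2)(s + 4) = 0 at s ∈ {-4, -2, -1}; ∂C/∂t = 2(t - 4) = 0 at t ∈ {4}.
The Hessian is diagonal: diag(C_ss, C_tt). Second derivatives: C_ss(-4)=-72, C_ss(-2)=24, C_ss(-1)=-36; C_tt(4)=2.
Saddle points occur where the two diagonal entries have opposite signs: (-4, 4), (-1, 4). Count: 2.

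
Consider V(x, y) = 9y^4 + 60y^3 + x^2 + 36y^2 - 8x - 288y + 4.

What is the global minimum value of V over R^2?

-195

V(x,y) separates as P(x) + Q(y) + 4, so its minimum is min P + min Q + 4.
P'(x) = 2x - 8 vanishes at x ∈ {4}; Q'(y) = 36(y - 1)(y + 2)(y + 4) vanishes at y ∈ {-4, -2, 1}.
Local minima of P (where P''>0): P(4)=-16. Local minima of Q: Q(-4)=192, Q(1)=-183.
So the global minimum of V is P(4) + Q(1) + 4 = -16 − 183 + 4 = -195, attained at (4, 1).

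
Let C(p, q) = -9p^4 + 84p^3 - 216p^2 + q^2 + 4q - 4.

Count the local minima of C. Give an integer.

C separates as a function of p plus a function of q, so ∇C=0 decouples.
∂C/∂p = -36p(p - 4)(p - 3) = 0 at p ∈ {0, 3, 4}; ∂C/∂q = 2(q + 2) = 0 at q ∈ {-2}.
The Hessian is diagonal: diag(C_pp, C_qq). Second derivatives: C_pp(0)=-432, C_pp(3)=108, C_pp(4)=-144; C_qq(-2)=2.
Local minima occur where both diagonal entries positive: (3, -2). Count: 1.

1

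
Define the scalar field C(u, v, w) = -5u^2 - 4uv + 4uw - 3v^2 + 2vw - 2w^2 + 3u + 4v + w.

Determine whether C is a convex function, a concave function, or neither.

C is quadratic, so its Hessian is the constant matrix H = [[-10, -4, 4], [-4, -6, 2], [4, 2, -4]].
Leading principal minors: -10, 44, -104.
Signs alternate −, +, − ⇒ H ≺ 0 ⇒ concave.

concave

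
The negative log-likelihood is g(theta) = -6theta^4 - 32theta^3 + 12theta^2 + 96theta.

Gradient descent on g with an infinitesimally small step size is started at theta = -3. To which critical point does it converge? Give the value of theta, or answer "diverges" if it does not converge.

-1

g'(theta) = -24(theta - 1)(theta + 1)(theta + 4), so g'(-3) = -192.
Gradient descent moves in the -g' direction, i.e. theta is increasing.
The nearest critical point in that direction is theta = -1, where g'' = 144 > 0 (a local minimum). The iterate converges there.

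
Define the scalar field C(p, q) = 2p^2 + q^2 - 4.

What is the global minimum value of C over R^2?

C(p,q) separates as A(p) + B(q) − 4, so its minimum is min A + min B − 4.
A'(p) = 4p vanishes at p ∈ {0}; B'(q) = 2q vanishes at q ∈ {0}.
Local minima of A (where A''>0): A(0)=0. Local minima of B: B(0)=0.
So the global minimum of C is A(0) + B(0) − 4 = 0 + 0 − 4 = -4, attained at (0, 0).

-4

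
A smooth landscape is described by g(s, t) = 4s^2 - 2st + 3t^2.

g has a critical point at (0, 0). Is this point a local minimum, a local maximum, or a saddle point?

The Hessian of g is constant: H = [[8, -2], [-2, 6]].
det(H) = 8·6 − (-2)² = 44.
det(H) > 0 and tr(H) = 14 > 0, so H is positive definite and the point is a local minimum.

local minimum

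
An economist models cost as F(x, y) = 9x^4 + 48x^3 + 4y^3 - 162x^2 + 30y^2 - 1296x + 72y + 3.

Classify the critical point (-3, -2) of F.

The mixed partial ∂²F/∂x∂y is 0, so the Hessian at any point is diag(F_xx, F_yy) = diag(36(3x^2 + 8x - 9), 12(2y + 5)).
At (-3, -2): H = diag(-216, 12).
The eigenvalues have opposite signs, so H is indefinite: a saddle point.

saddle point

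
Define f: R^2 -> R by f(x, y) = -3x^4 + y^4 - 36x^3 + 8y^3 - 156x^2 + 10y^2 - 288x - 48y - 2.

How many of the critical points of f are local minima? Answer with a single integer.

f separates as a function of x plus a function of y, so ∇f=0 decouples.
∂f/∂x = -12(x + 2)(x + 3)(x + 4) = 0 at x ∈ {-4, -3, -2}; ∂f/∂y = 4(y - 1)(y + 3)(y + 4) = 0 at y ∈ {-4, -3, 1}.
The Hessian is diagonal: diag(f_xx, f_yy). Second derivatives: f_xx(-4)=-24, f_xx(-3)=12, f_xx(-2)=-24; f_yy(-4)=20, f_yy(-3)=-16, f_yy(1)=80.
Local minima occur where both diagonal entries positive: (-3, -4), (-3, 1). Count: 2.

2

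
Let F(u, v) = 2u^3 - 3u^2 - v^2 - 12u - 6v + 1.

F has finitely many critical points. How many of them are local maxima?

1

F separates as a function of u plus a function of v, so ∇F=0 decouples.
∂F/∂u = 6(u - 2)(u + 1) = 0 at u ∈ {-1, 2}; ∂F/∂v = -2(v + 3) = 0 at v ∈ {-3}.
The Hessian is diagonal: diag(F_uu, F_vv). Second derivatives: F_uu(-1)=-18, F_uu(2)=18; F_vv(-3)=-2.
Local maxima occur where both diagonal entries negative: (-1, -3). Count: 1.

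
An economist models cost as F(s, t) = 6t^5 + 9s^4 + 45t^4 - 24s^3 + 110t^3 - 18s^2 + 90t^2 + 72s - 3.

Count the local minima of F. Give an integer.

F separates as a function of s plus a function of t, so ∇F=0 decouples.
∂F/∂s = 36(s - 2)(s - 1)(s + 1) = 0 at s ∈ {-1, 1, 2}; ∂F/∂t = 30t(t + 1)(t + 2)(t + 3) = 0 at t ∈ {-3, -2, -1, 0}.
The Hessian is diagonal: diag(F_ss, F_tt). Second derivatives: F_ss(-1)=216, F_ss(1)=-72, F_ss(2)=108; F_tt(-3)=-180, F_tt(-2)=60, F_tt(-1)=-60, F_tt(0)=180.
Local minima occur where both diagonal entries positive: (-1, -2), (-1, 0), (2, -2), (2, 0). Count: 4.

4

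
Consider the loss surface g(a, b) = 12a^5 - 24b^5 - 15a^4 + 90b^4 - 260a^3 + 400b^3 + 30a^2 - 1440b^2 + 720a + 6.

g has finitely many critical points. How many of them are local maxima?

g separates as a function of a plus a function of b, so ∇g=0 decouples.
∂g/∂a = 60(a - 4)(a - 1)(a + 1)(a + 3) = 0 at a ∈ {-3, -1, 1, 4}; ∂g/∂b = -120b(b - 4)(b - 2)(b + 3) = 0 at b ∈ {-3, 0, 2, 4}.
The Hessian is diagonal: diag(g_aa, g_bb). Second derivatives: g_aa(-3)=-3360, g_aa(-1)=1200, g_aa(1)=-1440, g_aa(4)=6300; g_bb(-3)=12600, g_bb(0)=-2880, g_bb(2)=2400, g_bb(4)=-6720.
Local maxima occur where both diagonal entries negative: (-3, 0), (-3, 4), (1, 0), (1, 4). Count: 4.

4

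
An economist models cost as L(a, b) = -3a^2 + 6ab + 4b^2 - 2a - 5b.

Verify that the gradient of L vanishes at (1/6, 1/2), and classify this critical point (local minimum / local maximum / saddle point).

∇L = (-6a + 6b - 2, 6a + 8b - 5); substituting (1/6, 1/2) gives ∇L = (0, 0), so (1/6, 1/2) is indeed a critical point.
The Hessian of L is constant: H = [[-6, 6], [6, 8]].
det(H) = (-6)·8 − 6² = -84.
Since det(H) < 0, H is indefinite and the critical point is a saddle point.

saddle point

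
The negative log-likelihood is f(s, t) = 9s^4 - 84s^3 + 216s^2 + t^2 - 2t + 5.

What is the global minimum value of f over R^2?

f(s,t) separates as P(s) + Q(t) + 5, so its minimum is min P + min Q + 5.
P'(s) = 36s(s - 4)(s - 3) vanishes at s ∈ {0, 3, 4}; Q'(t) = 2(t - 1) vanishes at t ∈ {1}.
Local minima of P (where P''>0): P(0)=0, P(4)=384. Local minima of Q: Q(1)=-1.
So the global minimum of f is P(0) + Q(1) + 5 = 0 − 1 + 5 = 4, attained at (0, 1).

4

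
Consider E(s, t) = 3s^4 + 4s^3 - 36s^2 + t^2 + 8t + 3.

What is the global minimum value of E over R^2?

-202

E(s,t) separates as P(s) + Q(t) + 3, so its minimum is min P + min Q + 3.
P'(s) = 12s(s - 2)(s + 3) vanishes at s ∈ {-3, 0, 2}; Q'(t) = 2(t + 4) vanishes at t ∈ {-4}.
Local minima of P (where P''>0): P(-3)=-189, P(2)=-64. Local minima of Q: Q(-4)=-16.
So the global minimum of E is P(-3) + Q(-4) + 3 = -189 − 16 + 3 = -202, attained at (-3, -4).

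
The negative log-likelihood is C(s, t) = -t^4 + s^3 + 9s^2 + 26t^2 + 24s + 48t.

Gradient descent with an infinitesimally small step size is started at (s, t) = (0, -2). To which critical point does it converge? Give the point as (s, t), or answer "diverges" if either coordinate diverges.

(-2, -1)

C is separable, so gradient descent decouples: s follows -∂C/∂s, t follows -∂C/∂t.
∂C/∂s = 3(s + 2)(s + 4); at s=0 this is 24, so s decreases.
∂C/∂t = -4(t - 4)(t + 1)(t + 3); at t=-2 this is -24, so t increases.
s converges to its nearest critical value -2 (a local min of the s-part); t converges to -1. The iterate converges to (-2, -1).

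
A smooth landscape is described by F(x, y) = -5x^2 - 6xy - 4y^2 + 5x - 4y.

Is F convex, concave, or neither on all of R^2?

F is quadratic, so its Hessian is the constant matrix H = [[-10, -6], [-6, -8]].
det(H) = 44, tr(H) = -18.
det(H) > 0 and tr(H) < 0, so H is negative definite everywhere: concave.

concave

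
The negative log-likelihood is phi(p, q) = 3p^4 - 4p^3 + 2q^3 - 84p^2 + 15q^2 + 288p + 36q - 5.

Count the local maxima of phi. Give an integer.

1

phi separates as a function of p plus a function of q, so ∇phi=0 decouples.
∂phi/∂p = 12(p - 3)(p - 2)(p + 4) = 0 at p ∈ {-4, 2, 3}; ∂phi/∂q = 6(q + 2)(q + 3) = 0 at q ∈ {-3, -2}.
The Hessian is diagonal: diag(phi_pp, phi_qq). Second derivatives: phi_pp(-4)=504, phi_pp(2)=-72, phi_pp(3)=84; phi_qq(-3)=-6, phi_qq(-2)=6.
Local maxima occur where both diagonal entries negative: (2, -3). Count: 1.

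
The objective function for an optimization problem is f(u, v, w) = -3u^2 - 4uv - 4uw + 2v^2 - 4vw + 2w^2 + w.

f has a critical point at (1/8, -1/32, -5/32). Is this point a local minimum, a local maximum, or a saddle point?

The Hessian is constant: H = [[-6, -4, -4], [-4, 4, -4], [-4, -4, 4]].
Leading principal minors: Δ₁ = -6, Δ₂ = -40, Δ₃ = -256.
The minors fit neither the all-positive nor the alternating-sign pattern, so H is indefinite: a saddle point.

saddle point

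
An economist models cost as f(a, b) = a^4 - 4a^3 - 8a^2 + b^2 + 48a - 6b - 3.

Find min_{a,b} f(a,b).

f(a,b) separates as P(a) + Q(b) − 3, so its minimum is min P + min Q − 3.
P'(a) = 4(a - 3)(a - 2)(a + 2) vanishes at a ∈ {-2, 2, 3}; Q'(b) = 2b - 6 vanishes at b ∈ {3}.
Local minima of P (where P''>0): P(-2)=-80, P(3)=45. Local minima of Q: Q(3)=-9.
So the global minimum of f is P(-2) + Q(3) − 3 = -80 − 9 − 3 = -92, attained at (-2, 3).

-92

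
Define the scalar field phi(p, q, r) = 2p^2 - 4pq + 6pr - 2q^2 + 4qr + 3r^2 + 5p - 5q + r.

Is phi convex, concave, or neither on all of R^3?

phi is quadratic, so its Hessian is the constant matrix H = [[4, -4, 6], [-4, -4, 4], [6, 4, 6]].
Leading principal minors: 4, -32, -304.
Neither pattern holds ⇒ H is indefinite ⇒ neither convex nor concave.

neither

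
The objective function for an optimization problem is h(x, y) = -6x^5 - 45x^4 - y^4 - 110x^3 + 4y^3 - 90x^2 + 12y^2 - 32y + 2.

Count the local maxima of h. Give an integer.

h separates as a function of x plus a function of y, so ∇h=0 decouples.
∂h/∂x = -30x(x + 1)(x + 2)(x + 3) = 0 at x ∈ {-3, -2, -1, 0}; ∂h/∂y = -4(y - 4)(y - 1)(y + 2) = 0 at y ∈ {-2, 1, 4}.
The Hessian is diagonal: diag(h_xx, h_yy). Second derivatives: h_xx(-3)=180, h_xx(-2)=-60, h_xx(-1)=60, h_xx(0)=-180; h_yy(-2)=-72, h_yy(1)=36, h_yy(4)=-72.
Local maxima occur where both diagonal entries negative: (-2, -2), (-2, 4), (0, -2), (0, 4). Count: 4.

4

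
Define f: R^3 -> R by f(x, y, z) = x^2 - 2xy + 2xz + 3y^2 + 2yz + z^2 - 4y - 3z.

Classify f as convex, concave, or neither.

f is quadratic, so its Hessian is the constant matrix H = [[2, -2, 2], [-2, 6, 2], [2, 2, 2]].
Leading principal minors: 2, 8, -32.
Neither pattern holds ⇒ H is indefinite ⇒ neither convex nor concave.

neither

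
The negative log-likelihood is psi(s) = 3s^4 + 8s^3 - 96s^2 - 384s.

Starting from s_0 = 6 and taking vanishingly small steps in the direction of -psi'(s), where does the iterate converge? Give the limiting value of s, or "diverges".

psi'(s) = 12(s - 4)(s + 2)(s + 4), so psi'(6) = 1920.
Gradient descent moves in the -psi' direction, i.e. s is decreasing.
The nearest critical point in that direction is s = 4, where psi'' = 576 > 0 (a local minimum). The iterate converges there.

4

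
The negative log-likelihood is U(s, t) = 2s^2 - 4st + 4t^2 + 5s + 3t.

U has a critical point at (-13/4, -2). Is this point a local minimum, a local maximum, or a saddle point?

local minimum

The Hessian of U is constant: H = [[4, -4], [-4, 8]].
det(H) = 4·8 − (-4)² = 16.
det(H) > 0 and tr(H) = 12 > 0, so H is positive definite and the point is a local minimum.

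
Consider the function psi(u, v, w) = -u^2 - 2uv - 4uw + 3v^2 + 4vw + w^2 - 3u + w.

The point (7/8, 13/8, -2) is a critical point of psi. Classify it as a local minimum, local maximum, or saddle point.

saddle point

The Hessian is constant: H = [[-2, -2, -4], [-2, 6, 4], [-4, 4, 2]].
Leading principal minors: Δ₁ = -2, Δ₂ = -16, Δ₃ = -32.
The minors fit neither the all-positive nor the alternating-sign pattern, so H is indefinite: a saddle point.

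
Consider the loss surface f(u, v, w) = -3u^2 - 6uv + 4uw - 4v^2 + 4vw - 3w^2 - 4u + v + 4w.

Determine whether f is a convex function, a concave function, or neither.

concave

f is quadratic, so its Hessian is the constant matrix H = [[-6, -6, 4], [-6, -8, 4], [4, 4, -6]].
Leading principal minors: -6, 12, -40.
Signs alternate −, +, − ⇒ H ≺ 0 ⇒ concave.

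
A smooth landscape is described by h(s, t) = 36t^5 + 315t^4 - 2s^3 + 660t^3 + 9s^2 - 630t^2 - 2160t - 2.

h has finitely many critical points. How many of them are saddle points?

4

h separates as a function of s plus a function of t, so ∇h=0 decouples.
∂h/∂s = -6s(s - 3) = 0 at s ∈ {0, 3}; ∂h/∂t = 180(t - 1)(t + 1)(t + 3)(t + 4) = 0 at t ∈ {-4, -3, -1, 1}.
The Hessian is diagonal: diag(h_ss, h_tt). Second derivatives: h_ss(0)=18, h_ss(3)=-18; h_tt(-4)=-2700, h_tt(-3)=1440, h_tt(-1)=-2160, h_tt(1)=7200.
Saddle points occur where the two diagonal entries have opposite signs: (0, -4), (0, -1), (3, -3), (3, 1). Count: 4.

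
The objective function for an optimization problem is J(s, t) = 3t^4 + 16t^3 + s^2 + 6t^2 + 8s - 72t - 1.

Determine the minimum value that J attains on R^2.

-64

J(s,t) separates as P(s) + Q(t) − 1, so its minimum is min P + min Q − 1.
P'(s) = 2s + 8 vanishes at s ∈ {-4}; Q'(t) = 12(t - 1)(t + 2)(t + 3) vanishes at t ∈ {-3, -2, 1}.
Local minima of P (where P''>0): P(-4)=-16. Local minima of Q: Q(-3)=81, Q(1)=-47.
So the global minimum of J is P(-4) + Q(1) − 1 = -16 − 47 − 1 = -64, attained at (-4, 1).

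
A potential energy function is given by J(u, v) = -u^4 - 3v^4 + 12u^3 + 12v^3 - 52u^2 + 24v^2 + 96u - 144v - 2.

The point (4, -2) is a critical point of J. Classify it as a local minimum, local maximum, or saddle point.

local maximum

The mixed partial ∂²J/∂u∂v is 0, so the Hessian at any point is diag(J_uu, J_vv) = diag(4(-3u^2 + 18u - 26), 12(-3v^2 + 6v + 4)).
At (4, -2): H = diag(-8, -240).
Both eigenvalues are negative, so H is negative definite: a local maximum.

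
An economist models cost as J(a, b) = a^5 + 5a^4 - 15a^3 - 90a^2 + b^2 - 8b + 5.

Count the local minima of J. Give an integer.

2

J separates as a function of a plus a function of b, so ∇J=0 decouples.
∂J/∂a = 5a(a - 3)(a + 3)(a + 4) = 0 at a ∈ {-4, -3, 0, 3}; ∂J/∂b = 2(b - 4) = 0 at b ∈ {4}.
The Hessian is diagonal: diag(J_aa, J_bb). Second derivatives: J_aa(-4)=-140, J_aa(-3)=90, J_aa(0)=-180, J_aa(3)=630; J_bb(4)=2.
Local minima occur where both diagonal entries positive: (-3, 4), (3, 4). Count: 2.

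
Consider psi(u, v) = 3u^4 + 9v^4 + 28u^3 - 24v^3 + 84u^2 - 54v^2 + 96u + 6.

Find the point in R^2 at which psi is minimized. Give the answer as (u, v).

psi(u,v) separates as P(u) + Q(v) + 6, so its minimum is min P + min Q + 6.
P'(u) = 12(u + 1)(u + 2)(u + 4) vanishes at u ∈ {-4, -2, -1}; Q'(v) = 36v(v - 3)(v + 1) vanishes at v ∈ {-1, 0, 3}.
Local minima of P (where P''>0): P(-4)=-64, P(-1)=-37. Local minima of Q: Q(-1)=-21, Q(3)=-405.
So the global minimum of psi is P(-4) + Q(3) + 6 = -64 − 405 + 6 = -463, attained at (-4, 3).

(-4, 3)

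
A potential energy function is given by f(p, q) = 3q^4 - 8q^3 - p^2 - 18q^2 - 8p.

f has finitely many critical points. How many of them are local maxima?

f separates as a function of p plus a function of q, so ∇f=0 decouples.
∂f/∂p = -2(p + 4) = 0 at p ∈ {-4}; ∂f/∂q = 12q(q - 3)(q + 1) = 0 at q ∈ {-1, 0, 3}.
The Hessian is diagonal: diag(f_pp, f_qq). Second derivatives: f_pp(-4)=-2; f_qq(-1)=48, f_qq(0)=-36, f_qq(3)=144.
Local maxima occur where both diagonal entries negative: (-4, 0). Count: 1.

1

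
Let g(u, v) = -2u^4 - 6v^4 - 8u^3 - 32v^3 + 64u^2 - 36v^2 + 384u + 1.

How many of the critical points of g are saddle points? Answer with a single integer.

g separates as a function of u plus a function of v, so ∇g=0 decouples.
∂g/∂u = -8(u - 4)(u + 3)(u + 4) = 0 at u ∈ {-4, -3, 4}; ∂g/∂v = -24v(v + 1)(v + 3) = 0 at v ∈ {-3, -1, 0}.
The Hessian is diagonal: diag(g_uu, g_vv). Second derivatives: g_uu(-4)=-64, g_uu(-3)=56, g_uu(4)=-448; g_vv(-3)=-144, g_vv(-1)=48, g_vv(0)=-72.
Saddle points occur where the two diagonal entries have opposite signs: (-4, -1), (-3, -3), (-3, 0), (4, -1). Count: 4.

4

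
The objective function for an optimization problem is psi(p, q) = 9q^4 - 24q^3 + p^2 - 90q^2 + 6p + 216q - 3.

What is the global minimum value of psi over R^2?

-468

psi(p,q) separates as A(p) + B(q) − 3, so its minimum is min A + min B − 3.
A'(p) = 2p + 6 vanishes at p ∈ {-3}; B'(q) = 36(q - 3)(q - 1)(q + 2) vanishes at q ∈ {-2, 1, 3}.
Local minima of A (where A''>0): A(-3)=-9. Local minima of B: B(-2)=-456, B(3)=-81.
So the global minimum of psi is A(-3) + B(-2) − 3 = -9 − 456 − 3 = -468, attained at (-3, -2).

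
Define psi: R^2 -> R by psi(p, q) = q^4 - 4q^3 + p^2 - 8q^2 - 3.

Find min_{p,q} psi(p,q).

psi(p,q) separates as A(p) + B(q) − 3, so its minimum is min A + min B − 3.
A'(p) = 2p vanishes at p ∈ {0}; B'(q) = 4q(q - 4)(q + 1) vanishes at q ∈ {-1, 0, 4}.
Local minima of A (where A''>0): A(0)=0. Local minima of B: B(-1)=-3, B(4)=-128.
So the global minimum of psi is A(0) + B(4) − 3 = 0 − 128 − 3 = -131, attained at (0, 4).

-131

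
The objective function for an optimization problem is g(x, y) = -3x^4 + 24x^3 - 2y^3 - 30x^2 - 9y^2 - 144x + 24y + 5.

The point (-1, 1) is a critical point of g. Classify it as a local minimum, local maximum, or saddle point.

local maximum

The mixed partial ∂²g/∂x∂y is 0, so the Hessian at any point is diag(g_xx, g_yy) = diag(12(-3x^2 + 12x - 5), -6(2y + 3)).
At (-1, 1): H = diag(-240, -30).
Both eigenvalues are negative, so H is negative definite: a local maximum.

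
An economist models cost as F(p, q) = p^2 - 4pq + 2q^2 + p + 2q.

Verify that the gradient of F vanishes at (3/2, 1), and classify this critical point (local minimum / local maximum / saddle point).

∇F = (2p - 4q + 1, -4p + 4q + 2); substituting (3/2, 1) gives ∇F = (0, 0), so (3/2, 1) is indeed a critical point.
The Hessian of F is constant: H = [[2, -4], [-4, 4]].
det(H) = 2·4 − (-4)² = -8.
Since det(H) < 0, H is indefinite and the critical point is a saddle point.

saddle point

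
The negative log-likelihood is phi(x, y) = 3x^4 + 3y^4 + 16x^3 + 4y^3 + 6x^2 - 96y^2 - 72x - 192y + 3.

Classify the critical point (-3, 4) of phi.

The mixed partial ∂²phi/∂x∂y is 0, so the Hessian at any point is diag(phi_xx, phi_yy) = diag(12(3x^2 + 8x + 1), 12(3y^2 + 2y - 16)).
At (-3, 4): H = diag(48, 480).
Both eigenvalues are positive, so H is positive definite: a local minimum.

local minimum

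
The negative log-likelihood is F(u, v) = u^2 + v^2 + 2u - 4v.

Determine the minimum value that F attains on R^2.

-5

F(u,v) separates as P(u) + Q(v), so its minimum is min P + min Q.
P'(u) = 2u + 2 vanishes at u ∈ {-1}; Q'(v) = 2v - 4 vanishes at v ∈ {2}.
Local minima of P (where P''>0): P(-1)=-1. Local minima of Q: Q(2)=-4.
So the global minimum of F is P(-1) + Q(2) = -1 − 4 = -5, attained at (-1, 2).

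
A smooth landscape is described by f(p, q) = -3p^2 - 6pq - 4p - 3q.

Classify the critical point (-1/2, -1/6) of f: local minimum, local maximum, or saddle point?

The Hessian of f is constant: H = [[-6, -6], [-6, 0]].
det(H) = (-6)·0 − (-6)² = -36.
Since det(H) < 0, H is indefinite and the critical point is a saddle point.

saddle point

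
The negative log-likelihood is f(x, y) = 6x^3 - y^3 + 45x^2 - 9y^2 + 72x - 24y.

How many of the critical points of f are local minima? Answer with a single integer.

1

f separates as a function of x plus a function of y, so ∇f=0 decouples.
∂f/∂x = 18(x + 1)(x + 4) = 0 at x ∈ {-4, -1}; ∂f/∂y = -3(y + 2)(y + 4) = 0 at y ∈ {-4, -2}.
The Hessian is diagonal: diag(f_xx, f_yy). Second derivatives: f_xx(-4)=-54, f_xx(-1)=54; f_yy(-4)=6, f_yy(-2)=-6.
Local minima occur where both diagonal entries positive: (-1, -4). Count: 1.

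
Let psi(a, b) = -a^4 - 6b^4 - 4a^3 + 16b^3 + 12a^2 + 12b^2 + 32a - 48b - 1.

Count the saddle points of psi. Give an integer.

psi separates as a function of a plus a function of b, so ∇psi=0 decouples.
∂psi/∂a = -4(a - 2)(a + 1)(a + 4) = 0 at a ∈ {-4, -1, 2}; ∂psi/∂b = -24(b - 2)(b - 1)(b + 1) = 0 at b ∈ {-1, 1, 2}.
The Hessian is diagonal: diag(psi_aa, psi_bb). Second derivatives: psi_aa(-4)=-72, psi_aa(-1)=36, psi_aa(2)=-72; psi_bb(-1)=-144, psi_bb(1)=48, psi_bb(2)=-72.
Saddle points occur where the two diagonal entries have opposite signs: (-4, 1), (-1, -1), (-1, 2), (2, 1). Count: 4.

4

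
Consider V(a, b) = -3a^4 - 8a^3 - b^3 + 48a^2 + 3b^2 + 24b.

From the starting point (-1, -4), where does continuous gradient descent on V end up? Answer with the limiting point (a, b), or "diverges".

(0, -2)

V is separable, so gradient descent decouples: a follows -∂V/∂a, b follows -∂V/∂b.
∂V/∂a = -12a(a - 2)(a + 4); at a=-1 this is -108, so a increases.
∂V/∂b = -3(b - 4)(b + 2); at b=-4 this is -48, so b increases.
a converges to its nearest critical value 0 (a local min of the a-part); b converges to -2. The iterate converges to (0, -2).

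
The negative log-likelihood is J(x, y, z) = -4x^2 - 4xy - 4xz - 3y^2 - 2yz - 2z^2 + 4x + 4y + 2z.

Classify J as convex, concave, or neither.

J is quadratic, so its Hessian is the constant matrix H = [[-8, -4, -4], [-4, -6, -2], [-4, -2, -4]].
Leading principal minors: -8, 32, -64.
Signs alternate −, +, − ⇒ H ≺ 0 ⇒ concave.

concave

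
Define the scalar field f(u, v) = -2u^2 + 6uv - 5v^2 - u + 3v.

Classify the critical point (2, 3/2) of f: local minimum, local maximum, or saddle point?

The Hessian of f is constant: H = [[-4, 6], [6, -10]].
det(H) = (-4)·(-10) − 6² = 4.
det(H) > 0 and tr(H) = -14 < 0, so H is negative definite and the point is a local maximum.

local maximum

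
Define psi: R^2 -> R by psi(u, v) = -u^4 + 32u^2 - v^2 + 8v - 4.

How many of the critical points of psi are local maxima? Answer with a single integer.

psi separates as a function of u plus a function of v, so ∇psi=0 decouples.
∂psi/∂u = -4u(u - 4)(u + 4) = 0 at u ∈ {-4, 0, 4}; ∂psi/∂v = -2(v - 4) = 0 at v ∈ {4}.
The Hessian is diagonal: diag(psi_uu, psi_vv). Second derivatives: psi_uu(-4)=-128, psi_uu(0)=64, psi_uu(4)=-128; psi_vv(4)=-2.
Local maxima occur where both diagonal entries negative: (-4, 4), (4, 4). Count: 2.

2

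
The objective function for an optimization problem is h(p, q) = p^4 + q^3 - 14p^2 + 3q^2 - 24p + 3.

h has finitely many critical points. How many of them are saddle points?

h separates as a function of p plus a function of q, so ∇h=0 decouples.
∂h/∂p = 4(p - 3)(p + 1)(p + 2) = 0 at p ∈ {-2, -1, 3}; ∂h/∂q = 3q(q + 2) = 0 at q ∈ {-2, 0}.
The Hessian is diagonal: diag(h_pp, h_qq). Second derivatives: h_pp(-2)=20, h_pp(-1)=-16, h_pp(3)=80; h_qq(-2)=-6, h_qq(0)=6.
Saddle points occur where the two diagonal entries have opposite signs: (-2, -2), (-1, 0), (3, -2). Count: 3.

3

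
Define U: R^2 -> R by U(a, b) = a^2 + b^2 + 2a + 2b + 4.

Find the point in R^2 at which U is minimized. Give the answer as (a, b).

U(a,b) separates as P(a) + Q(b) + 4, so its minimum is min P + min Q + 4.
P'(a) = 2a + 2 vanishes at a ∈ {-1}; Q'(b) = 2b + 2 vanishes at b ∈ {-1}.
Local minima of P (where P''>0): P(-1)=-1. Local minima of Q: Q(-1)=-1.
So the global minimum of U is P(-1) + Q(-1) + 4 = -1 − 1 + 4 = 2, attained at (-1, -1).

(-1, -1)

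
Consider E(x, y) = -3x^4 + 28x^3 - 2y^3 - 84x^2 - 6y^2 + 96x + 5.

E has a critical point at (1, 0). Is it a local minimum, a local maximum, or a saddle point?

The mixed partial ∂²E/∂x∂y is 0, so the Hessian at any point is diag(E_xx, E_yy) = diag(12(-3x^2 + 14x - 14), -12(y + 1)).
At (1, 0): H = diag(-36, -12).
Both eigenvalues are negative, so H is negative definite: a local maximum.

local maximum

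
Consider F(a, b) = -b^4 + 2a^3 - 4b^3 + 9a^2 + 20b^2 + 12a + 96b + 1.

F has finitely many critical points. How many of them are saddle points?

3

F separates as a function of a plus a function of b, so ∇F=0 decouples.
∂F/∂a = 6(a + 1)(a + 2) = 0 at a ∈ {-2, -1}; ∂F/∂b = -4(b - 3)(b + 2)(b + 4) = 0 at b ∈ {-4, -2, 3}.
The Hessian is diagonal: diag(F_aa, F_bb). Second derivatives: F_aa(-2)=-6, F_aa(-1)=6; F_bb(-4)=-56, F_bb(-2)=40, F_bb(3)=-140.
Saddle points occur where the two diagonal entries have opposite signs: (-2, -2), (-1, -4), (-1, 3). Count: 3.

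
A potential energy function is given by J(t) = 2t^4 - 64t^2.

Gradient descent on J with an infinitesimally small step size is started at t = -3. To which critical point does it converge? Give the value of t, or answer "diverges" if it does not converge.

J'(t) = 8t(t - 4)(t + 4), so J'(-3) = 168.
Gradient descent moves in the -J' direction, i.e. t is decreasing.
The nearest critical point in that direction is t = -4, where J'' = 256 > 0 (a local minimum). The iterate converges there.

-4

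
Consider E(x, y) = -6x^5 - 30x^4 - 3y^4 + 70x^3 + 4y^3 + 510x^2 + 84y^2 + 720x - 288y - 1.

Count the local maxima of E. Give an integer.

4

E separates as a function of x plus a function of y, so ∇E=0 decouples.
∂E/∂x = -30(x - 3)(x + 1)(x + 2)(x + 4) = 0 at x ∈ {-4, -2, -1, 3}; ∂E/∂y = -12(y - 3)(y - 2)(y + 4) = 0 at y ∈ {-4, 2, 3}.
The Hessian is diagonal: diag(E_xx, E_yy). Second derivatives: E_xx(-4)=1260, E_xx(-2)=-300, E_xx(-1)=360, E_xx(3)=-4200; E_yy(-4)=-504, E_yy(2)=72, E_yy(3)=-84.
Local maxima occur where both diagonal entries negative: (-2, -4), (-2, 3), (3, -4), (3, 3). Count: 4.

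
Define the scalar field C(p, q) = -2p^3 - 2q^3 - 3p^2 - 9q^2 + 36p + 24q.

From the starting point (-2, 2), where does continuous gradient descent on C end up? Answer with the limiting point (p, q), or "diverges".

C is separable, so gradient descent decouples: p follows -∂C/∂p, q follows -∂C/∂q.
∂C/∂p = -6(p - 2)(p + 3); at p=-2 this is 24, so p decreases.
∂C/∂q = -6(q - 1)(q + 4); at q=2 this is -36, so q increases.
The q-coordinate has no critical point in that direction and runs off to infinity.

diverges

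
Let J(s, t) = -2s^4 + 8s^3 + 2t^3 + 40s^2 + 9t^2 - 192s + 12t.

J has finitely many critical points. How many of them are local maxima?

2

J separates as a function of s plus a function of t, so ∇J=0 decouples.
∂J/∂s = -8(s - 4)(s - 2)(s + 3) = 0 at s ∈ {-3, 2, 4}; ∂J/∂t = 6(t + 1)(t + 2) = 0 at t ∈ {-2, -1}.
The Hessian is diagonal: diag(J_ss, J_tt). Second derivatives: J_ss(-3)=-280, J_ss(2)=80, J_ss(4)=-112; J_tt(-2)=-6, J_tt(-1)=6.
Local maxima occur where both diagonal entries negative: (-3, -2), (4, -2). Count: 2.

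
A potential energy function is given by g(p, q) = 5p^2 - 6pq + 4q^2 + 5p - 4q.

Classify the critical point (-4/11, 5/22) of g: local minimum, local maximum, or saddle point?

The Hessian of g is constant: H = [[10, -6], [-6, 8]].
det(H) = 10·8 − (-6)² = 44.
det(H) > 0 and tr(H) = 18 > 0, so H is positive definite and the point is a local minimum.

local minimum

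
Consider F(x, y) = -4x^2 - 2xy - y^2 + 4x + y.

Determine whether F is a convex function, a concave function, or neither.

concave

F is quadratic, so its Hessian is the constant matrix H = [[-8, -2], [-2, -2]].
det(H) = 12, tr(H) = -10.
det(H) > 0 and tr(H) < 0, so H is negative definite everywhere: concave.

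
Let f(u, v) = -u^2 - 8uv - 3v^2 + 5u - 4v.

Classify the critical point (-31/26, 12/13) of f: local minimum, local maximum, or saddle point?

saddle point

The Hessian of f is constant: H = [[-2, -8], [-8, -6]].
det(H) = (-2)·(-6) − (-8)² = -52.
Since det(H) < 0, H is indefinite and the critical point is a saddle point.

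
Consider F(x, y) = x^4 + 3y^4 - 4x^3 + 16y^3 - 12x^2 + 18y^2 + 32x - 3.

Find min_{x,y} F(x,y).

F(x,y) separates as P(x) + Q(y) − 3, so its minimum is min P + min Q − 3.
P'(x) = 4(x - 4)(x - 1)(x + 2) vanishes at x ∈ {-2, 1, 4}; Q'(y) = 12y(y + 1)(y + 3) vanishes at y ∈ {-3, -1, 0}.
Local minima of P (where P''>0): P(-2)=-64, P(4)=-64. Local minima of Q: Q(-3)=-27, Q(0)=0.
So the global minimum of F is P(-2) + Q(-3) − 3 = -64 − 27 − 3 = -94, attained at (-2, -3).

-94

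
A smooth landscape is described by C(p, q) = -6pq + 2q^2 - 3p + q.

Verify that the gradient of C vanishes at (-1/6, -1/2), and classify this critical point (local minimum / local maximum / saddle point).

∇C = (-6q - 3, -6p + 4q + 1); substituting (-1/6, -1/2) gives ∇C = (0, 0), so (-1/6, -1/2) is indeed a critical point.
The Hessian of C is constant: H = [[0, -6], [-6, 4]].
det(H) = 0·4 − (-6)² = -36.
Since det(H) < 0, H is indefinite and the critical point is a saddle point.

saddle point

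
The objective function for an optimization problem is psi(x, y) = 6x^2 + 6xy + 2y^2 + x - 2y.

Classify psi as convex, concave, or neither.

psi is quadratic, so its Hessian is the constant matrix H = [[12, 6], [6, 4]].
det(H) = 12, tr(H) = 16.
det(H) > 0 and tr(H) > 0, so H is positive definite everywhere: convex.

convex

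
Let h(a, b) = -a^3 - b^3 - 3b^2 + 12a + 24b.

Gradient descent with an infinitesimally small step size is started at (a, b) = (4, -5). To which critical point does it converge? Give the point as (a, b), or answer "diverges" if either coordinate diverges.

diverges

h is separable, so gradient descent decouples: a follows -∂h/∂a, b follows -∂h/∂b.
∂h/∂a = -3(a - 2)(a + 2); at a=4 this is -36, so a increases.
∂h/∂b = -3(b - 2)(b + 4); at b=-5 this is -21, so b increases.
The a-coordinate has no critical point in that direction and runs off to infinity.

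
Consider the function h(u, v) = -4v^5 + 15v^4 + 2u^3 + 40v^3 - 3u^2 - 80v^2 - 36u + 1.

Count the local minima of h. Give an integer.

2

h separates as a function of u plus a function of v, so ∇h=0 decouples.
∂h/∂u = 6(u - 3)(u + 2) = 0 at u ∈ {-2, 3}; ∂h/∂v = -20v(v - 4)(v - 1)(v + 2) = 0 at v ∈ {-2, 0, 1, 4}.
The Hessian is diagonal: diag(h_uu, h_vv). Second derivatives: h_uu(-2)=-30, h_uu(3)=30; h_vv(-2)=720, h_vv(0)=-160, h_vv(1)=180, h_vv(4)=-1440.
Local minima occur where both diagonal entries positive: (3, -2), (3, 1). Count: 2.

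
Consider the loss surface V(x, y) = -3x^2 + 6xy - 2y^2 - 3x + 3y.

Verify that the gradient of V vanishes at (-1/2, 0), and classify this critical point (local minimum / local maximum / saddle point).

saddle point

∇V = (-6x + 6y - 3, 6x - 4y + 3); substituting (-1/2, 0) gives ∇V = (0, 0), so (-1/2, 0) is indeed a critical point.
The Hessian of V is constant: H = [[-6, 6], [6, -4]].
det(H) = (-6)·(-4) − 6² = -12.
Since det(H) < 0, H is indefinite and the critical point is a saddle point.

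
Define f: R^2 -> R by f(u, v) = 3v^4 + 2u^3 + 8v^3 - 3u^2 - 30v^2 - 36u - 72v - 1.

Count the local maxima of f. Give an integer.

f separates as a function of u plus a function of v, so ∇f=0 decouples.
∂f/∂u = 6(u - 3)(u + 2) = 0 at u ∈ {-2, 3}; ∂f/∂v = 12(v - 2)(v + 1)(v + 3) = 0 at v ∈ {-3, -1, 2}.
The Hessian is diagonal: diag(f_uu, f_vv). Second derivatives: f_uu(-2)=-30, f_uu(3)=30; f_vv(-3)=120, f_vv(-1)=-72, f_vv(2)=180.
Local maxima occur where both diagonal entries negative: (-2, -1). Count: 1.

1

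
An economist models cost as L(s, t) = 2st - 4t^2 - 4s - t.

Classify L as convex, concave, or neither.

L is quadratic, so its Hessian is the constant matrix H = [[0, 2], [2, -8]].
det(H) = -4, tr(H) = -8.
det(H) < 0, so H is indefinite: neither convex nor concave.

neither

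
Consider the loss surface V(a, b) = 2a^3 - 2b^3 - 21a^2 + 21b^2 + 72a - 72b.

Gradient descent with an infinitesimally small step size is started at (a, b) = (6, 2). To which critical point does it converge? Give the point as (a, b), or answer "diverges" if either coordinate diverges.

(4, 3)

V is separable, so gradient descent decouples: a follows -∂V/∂a, b follows -∂V/∂b.
∂V/∂a = 6(a - 4)(a - 3); at a=6 this is 36, so a decreases.
∂V/∂b = -6(b - 4)(b - 3); at b=2 this is -12, so b increases.
a converges to its nearest critical value 4 (a local min of the a-part); b converges to 3. The iterate converges to (4, 3).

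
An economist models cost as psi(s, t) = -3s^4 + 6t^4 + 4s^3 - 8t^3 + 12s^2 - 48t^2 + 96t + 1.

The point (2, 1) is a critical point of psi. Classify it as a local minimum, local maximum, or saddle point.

The mixed partial ∂²psi/∂s∂t is 0, so the Hessian at any point is diag(psi_ss, psi_tt) = diag(12(-3s^2 + 2s + 2), 24(3t^2 - 2t - 4)).
At (2, 1): H = diag(-72, -72).
Both eigenvalues are negative, so H is negative definite: a local maximum.

local maximum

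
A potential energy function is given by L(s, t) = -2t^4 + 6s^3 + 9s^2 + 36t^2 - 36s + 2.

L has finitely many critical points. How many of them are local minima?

L separates as a function of s plus a function of t, so ∇L=0 decouples.
∂L/∂s = 18(s - 1)(s + 2) = 0 at s ∈ {-2, 1}; ∂L/∂t = -8t(t - 3)(t + 3) = 0 at t ∈ {-3, 0, 3}.
The Hessian is diagonal: diag(L_ss, L_tt). Second derivatives: L_ss(-2)=-54, L_ss(1)=54; L_tt(-3)=-144, L_tt(0)=72, L_tt(3)=-144.
Local minima occur where both diagonal entries positive: (1, 0). Count: 1.

1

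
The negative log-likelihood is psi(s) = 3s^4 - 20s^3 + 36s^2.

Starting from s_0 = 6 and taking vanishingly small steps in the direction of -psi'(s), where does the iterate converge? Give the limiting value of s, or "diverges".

3

psi'(s) = 12s(s - 3)(s - 2), so psi'(6) = 864.
Gradient descent moves in the -psi' direction, i.e. s is decreasing.
The nearest critical point in that direction is s = 3, where psi'' = 36 > 0 (a local minimum). The iterate converges there.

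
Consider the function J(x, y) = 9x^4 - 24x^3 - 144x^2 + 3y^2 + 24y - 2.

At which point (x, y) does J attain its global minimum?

J(x,y) separates as P(x) + Q(y) − 2, so its minimum is min P + min Q − 2.
P'(x) = 36x(x - 4)(x + 2) vanishes at x ∈ {-2, 0, 4}; Q'(y) = 6y + 24 vanishes at y ∈ {-4}.
Local minima of P (where P''>0): P(-2)=-240, P(4)=-1536. Local minima of Q: Q(-4)=-48.
So the global minimum of J is P(4) + Q(-4) − 2 = -1536 − 48 − 2 = -1586, attained at (4, -4).

(4, -4)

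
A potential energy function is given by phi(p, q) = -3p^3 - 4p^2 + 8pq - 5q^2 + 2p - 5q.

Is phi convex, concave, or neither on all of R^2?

The term -3p^3 is cubic, so the Hessian is not constant.
∂²phi/∂p² = -18p - 8, which takes both signs as p varies (negative for sufficiently large p). A diagonal entry of the Hessian changing sign means the Hessian is neither positive- nor negative-semidefinite on all of R^2.

neither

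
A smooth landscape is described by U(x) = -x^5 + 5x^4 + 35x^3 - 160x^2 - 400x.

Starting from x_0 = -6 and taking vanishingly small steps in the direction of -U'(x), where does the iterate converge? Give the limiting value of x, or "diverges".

-4

U'(x) = -5(x - 5)(x - 4)(x + 1)(x + 4), so U'(-6) = -5500.
Gradient descent moves in the -U' direction, i.e. x is increasing.
The nearest critical point in that direction is x = -4, where U'' = 1080 > 0 (a local minimum). The iterate converges there.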